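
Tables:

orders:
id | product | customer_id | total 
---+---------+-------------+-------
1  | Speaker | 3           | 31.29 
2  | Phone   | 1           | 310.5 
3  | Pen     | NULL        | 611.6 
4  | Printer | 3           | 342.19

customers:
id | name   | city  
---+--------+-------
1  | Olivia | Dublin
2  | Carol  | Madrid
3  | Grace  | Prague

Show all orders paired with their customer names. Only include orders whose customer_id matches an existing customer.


INNER JOIN keeps only orders rows whose customer_id matches an id in customers. Walk through each order:
  - order 1 (Speaker): customer_id=3 -> matches Grace
  - order 2 (Phone): customer_id=1 -> matches Olivia
  - order 3 (Pen): customer_id=NULL, no match -> dropped
  - order 4 (Printer): customer_id=3 -> matches Grace
So 1 of 4 rows is dropped.

SQL:
SELECT a.product, b.name AS customer
FROM orders a
INNER JOIN customers b ON a.customer_id = b.id

Result:
product | customer
--------+---------
Speaker | Grace   
Phone   | Olivia  
Printer | Grace   


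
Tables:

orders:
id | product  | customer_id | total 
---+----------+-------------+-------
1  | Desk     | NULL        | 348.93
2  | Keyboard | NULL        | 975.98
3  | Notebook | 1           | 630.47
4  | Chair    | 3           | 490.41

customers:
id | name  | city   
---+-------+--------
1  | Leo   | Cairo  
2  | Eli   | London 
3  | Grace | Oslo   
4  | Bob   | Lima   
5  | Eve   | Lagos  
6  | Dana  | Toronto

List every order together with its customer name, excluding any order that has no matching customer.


INNER JOIN keeps only orders rows whose customer_id matches an id in customers. Walk through each order:
  - order 1 (Desk): customer_id=NULL, no match -> dropped
  - order 2 (Keyboard): customer_id=NULL, no match -> dropped
  - order 3 (Notebook): customer_id=1 -> matches Leo
  - order 4 (Chair): customer_id=3 -> matches Grace
So 2 of 4 rows are dropped.

SQL:
SELECT a.product, b.name AS customer
FROM orders a
INNER JOIN customers b ON a.customer_id = b.id

Result:
product  | customer
---------+---------
Notebook | Leo     
Chair    | Grace   


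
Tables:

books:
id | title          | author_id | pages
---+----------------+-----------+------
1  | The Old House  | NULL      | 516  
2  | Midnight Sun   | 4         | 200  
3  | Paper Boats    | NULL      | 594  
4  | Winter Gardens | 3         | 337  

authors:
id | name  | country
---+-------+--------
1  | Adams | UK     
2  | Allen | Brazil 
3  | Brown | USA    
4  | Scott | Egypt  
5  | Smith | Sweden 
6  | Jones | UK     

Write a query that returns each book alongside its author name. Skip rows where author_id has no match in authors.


INNER JOIN keeps only books rows whose author_id matches an id in authors. Walk through each book:
  - book 1 (The Old House): author_id=NULL, no match -> dropped
  - book 2 (Midnight Sun): author_id=4 -> matches Scott
  - book 3 (Paper Boats): author_id=NULL, no match -> dropped
  - book 4 (Winter Gardens): author_id=3 -> matches Brown
So 2 of 4 rows are dropped.

SQL:
SELECT a.title, b.name AS author
FROM books a
INNER JOIN authors b ON a.author_id = b.id

Result:
title          | author
---------------+-------
Midnight Sun   | Scott 
Winter Gardens | Brown 


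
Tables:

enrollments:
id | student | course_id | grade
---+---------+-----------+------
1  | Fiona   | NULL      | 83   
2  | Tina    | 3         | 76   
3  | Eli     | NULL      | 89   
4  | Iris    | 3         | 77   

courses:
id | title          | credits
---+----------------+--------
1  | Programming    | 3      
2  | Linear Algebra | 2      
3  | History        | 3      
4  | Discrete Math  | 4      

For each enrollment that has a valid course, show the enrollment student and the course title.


INNER JOIN keeps only enrollments rows whose course_id matches an id in courses. Walk through each enrollment:
  - enrollment 1 (Fiona): course_id=NULL, no match -> dropped
  - enrollment 2 (Tina): course_id=3 -> matches History
  - enrollment 3 (Eli): course_id=NULL, no match -> dropped
  - enrollment 4 (Iris): course_id=3 -> matches History
So 2 of 4 rows are dropped.

SQL:
SELECT a.student, b.title AS course
FROM enrollments a
INNER JOIN courses b ON a.course_id = b.id

Result:
student | course 
--------+--------
Tina    | History
Iris    | History


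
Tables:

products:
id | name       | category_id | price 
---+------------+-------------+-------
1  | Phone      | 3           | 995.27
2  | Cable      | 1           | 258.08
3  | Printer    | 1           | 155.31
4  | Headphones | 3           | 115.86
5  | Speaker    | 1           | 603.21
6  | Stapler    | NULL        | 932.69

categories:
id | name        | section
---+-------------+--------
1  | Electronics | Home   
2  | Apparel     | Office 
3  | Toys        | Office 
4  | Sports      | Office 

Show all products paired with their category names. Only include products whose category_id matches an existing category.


INNER JOIN keeps only products rows whose category_id matches an id in categories. Walk through each product:
  - product 1 (Phone): category_id=3 -> matches Toys
  - product 2 (Cable): category_id=1 -> matches Electronics
  - product 3 (Printer): category_id=1 -> matches Electronics
  - product 4 (Headphones): category_id=3 -> matches Toys
  - product 5 (Speaker): category_id=1 -> matches Electronics
  - product 6 (Stapler): category_id=NULL, no match -> dropped
So 1 of 6 rows is dropped.

SQL:
SELECT a.name, b.name AS category
FROM products a
INNER JOIN categories b ON a.category_id = b.id

Result:
name       | category   
-----------+------------
Phone      | Toys       
Cable      | Electronics
Printer    | Electronics
Headphones | Toys       
Speaker    | Electronics


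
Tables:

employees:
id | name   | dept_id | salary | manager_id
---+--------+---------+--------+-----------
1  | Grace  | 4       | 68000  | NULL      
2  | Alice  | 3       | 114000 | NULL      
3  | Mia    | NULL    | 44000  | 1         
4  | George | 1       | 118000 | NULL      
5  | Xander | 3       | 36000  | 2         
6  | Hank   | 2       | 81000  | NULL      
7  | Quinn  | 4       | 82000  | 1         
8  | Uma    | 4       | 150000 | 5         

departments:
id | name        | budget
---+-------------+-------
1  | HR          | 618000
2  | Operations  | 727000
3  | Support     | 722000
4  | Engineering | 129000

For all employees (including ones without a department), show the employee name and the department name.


LEFT JOIN keeps every row from employees (the left table); where dept_id has no match in departments, the department columns become NULL. Walk through each employee:
  - employee 1 (Grace): dept_id=4 -> matches Engineering
  - employee 2 (Alice): dept_id=3 -> matches Support
  - employee 3 (Mia): dept_id=NULL, no match -> kept with NULL
  - employee 4 (George): dept_id=1 -> matches HR
  - employee 5 (Xander): dept_id=3 -> matches Support
  - employee 6 (Hank): dept_id=2 -> matches Operations
  - employee 7 (Quinn): dept_id=4 -> matches Engineering
  - employee 8 (Uma): dept_id=4 -> matches Engineering
All 8 rows appear; 1 has NULL department.

SQL:
SELECT a.name, b.name AS department
FROM employees a
LEFT JOIN departments b ON a.dept_id = b.id

Result:
name   | department 
-------+------------
Grace  | Engineering
Alice  | Support    
Mia    | NULL       
George | HR         
Xander | Support    
Hank   | Operations 
Quinn  | Engineering
Uma    | Engineering


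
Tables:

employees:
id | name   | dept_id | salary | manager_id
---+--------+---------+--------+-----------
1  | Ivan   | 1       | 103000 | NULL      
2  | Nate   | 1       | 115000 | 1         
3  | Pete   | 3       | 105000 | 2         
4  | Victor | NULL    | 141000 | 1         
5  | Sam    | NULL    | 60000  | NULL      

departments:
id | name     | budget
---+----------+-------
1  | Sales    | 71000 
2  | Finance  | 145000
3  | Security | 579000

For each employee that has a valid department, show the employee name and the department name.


INNER JOIN keeps only employees rows whose dept_id matches an id in departments. Walk through each employee:
  - employee 1 (Ivan): dept_id=1 -> matches Sales
  - employee 2 (Nate): dept_id=1 -> matches Sales
  - employee 3 (Pete): dept_id=3 -> matches Security
  - employee 4 (Victor): dept_id=NULL, no match -> dropped
  - employee 5 (Sam): dept_id=NULL, no match -> dropped
So 2 of 5 rows are dropped.

SQL:
SELECT a.name, b.name AS department
FROM employees a
INNER JOIN departments b ON a.dept_id = b.id

Result:
name | department
-----+-----------
Ivan | Sales     
Nate | Sales     
Pete | Security  


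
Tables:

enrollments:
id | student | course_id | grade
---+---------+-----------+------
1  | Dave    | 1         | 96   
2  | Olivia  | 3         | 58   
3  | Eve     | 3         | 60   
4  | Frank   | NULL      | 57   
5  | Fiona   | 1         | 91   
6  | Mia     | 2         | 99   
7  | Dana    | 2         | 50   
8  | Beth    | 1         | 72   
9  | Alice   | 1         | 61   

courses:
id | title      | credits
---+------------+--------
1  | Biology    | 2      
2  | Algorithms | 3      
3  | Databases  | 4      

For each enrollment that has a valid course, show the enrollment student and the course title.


INNER JOIN keeps only enrollments rows whose course_id matches an id in courses. Walk through each enrollment:
  - enrollment 1 (Dave): course_id=1 -> matches Biology
  - enrollment 2 (Olivia): course_id=3 -> matches Databases
  - enrollment 3 (Eve): course_id=3 -> matches Databases
  - enrollment 4 (Frank): course_id=NULL, no match -> dropped
  - enrollment 5 (Fiona): course_id=1 -> matches Biology
  - enrollment 6 (Mia): course_id=2 -> matches Algorithms
  - enrollment 7 (Dana): course_id=2 -> matches Algorithms
  - enrollment 8 (Beth): course_id=1 -> matches Biology
  - enrollment 9 (Alice): course_id=1 -> matches Biology
So 1 of 9 rows is dropped.

SQL:
SELECT a.student, b.title AS course
FROM enrollments a
INNER JOIN courses b ON a.course_id = b.id

Result:
student | course    
--------+-----------
Dave    | Biology   
Olivia  | Databases 
Eve     | Databases 
Fiona   | Biology   
Mia     | Algorithms
Dana    | Algorithms
Beth    | Biology   
Alice   | Biology   


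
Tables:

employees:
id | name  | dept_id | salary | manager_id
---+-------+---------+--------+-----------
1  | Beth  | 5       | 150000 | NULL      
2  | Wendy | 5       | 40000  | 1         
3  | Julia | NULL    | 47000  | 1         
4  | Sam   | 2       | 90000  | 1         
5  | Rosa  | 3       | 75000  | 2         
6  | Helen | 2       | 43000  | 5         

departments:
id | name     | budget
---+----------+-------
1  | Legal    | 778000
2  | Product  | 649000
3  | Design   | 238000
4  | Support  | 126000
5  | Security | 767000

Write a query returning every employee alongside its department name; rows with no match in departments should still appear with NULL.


LEFT JOIN keeps every row from employees (the left table); where dept_id has no match in departments, the department columns become NULL. Walk through each employee:
  - employee 1 (Beth): dept_id=5 -> matches Security
  - employee 2 (Wendy): dept_id=5 -> matches Security
  - employee 3 (Julia): dept_id=NULL, no match -> kept with NULL
  - employee 4 (Sam): dept_id=2 -> matches Product
  - employee 5 (Rosa): dept_id=3 -> matches Design
  - employee 6 (Helen): dept_id=2 -> matches Product
All 6 rows appear; 1 has NULL department.

SQL:
SELECT a.name, b.name AS department
FROM employees a
LEFT JOIN departments b ON a.dept_id = b.id

Result:
name  | department
------+-----------
Beth  | Security  
Wendy | Security  
Julia | NULL      
Sam   | Product   
Rosa  | Design    
Helen | Product   


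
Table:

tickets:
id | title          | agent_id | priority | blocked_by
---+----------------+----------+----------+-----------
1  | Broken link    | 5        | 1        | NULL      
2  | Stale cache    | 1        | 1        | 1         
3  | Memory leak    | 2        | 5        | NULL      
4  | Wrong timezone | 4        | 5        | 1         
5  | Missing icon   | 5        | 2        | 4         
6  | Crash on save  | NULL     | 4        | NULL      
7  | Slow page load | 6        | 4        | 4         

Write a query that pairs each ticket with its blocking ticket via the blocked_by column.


This is a self-join: tickets is joined to a second copy of itself, matching each row's blocked_by to another row's id. Use LEFT JOIN so rows with blocked_by=NULL are kept.
  - ticket 1 (Broken link): blocked_by=NULL -> NULL
  - ticket 2 (Stale cache): blocked_by=1 -> Broken link
  - ticket 3 (Memory leak): blocked_by=NULL -> NULL
  - ticket 4 (Wrong timezone): blocked_by=1 -> Broken link
  - ticket 5 (Missing icon): blocked_by=4 -> Wrong timezone
  - ticket 6 (Crash on save): blocked_by=NULL -> NULL
  - ticket 7 (Slow page load): blocked_by=4 -> Wrong timezone

SQL:
SELECT a.title AS item, b.title AS blocked_by
FROM tickets a
LEFT JOIN tickets b ON a.blocked_by = b.id

Result:
item           | blocked_by    
---------------+---------------
Broken link    | NULL          
Stale cache    | Broken link   
Memory leak    | NULL          
Wrong timezone | Broken link   
Missing icon   | Wrong timezone
Crash on save  | NULL          
Slow page load | Wrong timezone


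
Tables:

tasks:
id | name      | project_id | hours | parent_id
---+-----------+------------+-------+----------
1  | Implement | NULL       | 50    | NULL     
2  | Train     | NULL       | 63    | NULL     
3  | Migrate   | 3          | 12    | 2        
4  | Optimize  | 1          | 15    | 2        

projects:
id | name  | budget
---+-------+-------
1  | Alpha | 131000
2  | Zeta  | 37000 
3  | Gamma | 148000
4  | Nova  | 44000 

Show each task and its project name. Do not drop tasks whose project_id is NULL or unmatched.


LEFT JOIN keeps every row from tasks (the left table); where project_id has no match in projects, the project columns become NULL. Walk through each task:
  - task 1 (Implement): project_id=NULL, no match -> kept with NULL
  - task 2 (Train): project_id=NULL, no match -> kept with NULL
  - task 3 (Migrate): project_id=3 -> matches Gamma
  - task 4 (Optimize): project_id=1 -> matches Alpha
All 4 rows appear; 2 have NULL project.

SQL:
SELECT a.name, b.name AS project
FROM tasks a
LEFT JOIN projects b ON a.project_id = b.id

Result:
name      | project
----------+--------
Implement | NULL   
Train     | NULL   
Migrate   | Gamma  
Optimize  | Alpha  


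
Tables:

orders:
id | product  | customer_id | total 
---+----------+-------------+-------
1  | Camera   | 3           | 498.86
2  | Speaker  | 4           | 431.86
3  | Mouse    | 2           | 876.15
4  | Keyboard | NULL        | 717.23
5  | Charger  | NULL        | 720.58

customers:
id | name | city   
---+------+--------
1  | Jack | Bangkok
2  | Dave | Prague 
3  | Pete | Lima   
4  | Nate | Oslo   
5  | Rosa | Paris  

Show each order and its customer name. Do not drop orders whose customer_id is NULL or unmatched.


LEFT JOIN keeps every row from orders (the left table); where customer_id has no match in customers, the customer columns become NULL. Walk through each order:
  - order 1 (Camera): customer_id=3 -> matches Pete
  - order 2 (Speaker): customer_id=4 -> matches Nate
  - order 3 (Mouse): customer_id=2 -> matches Dave
  - order 4 (Keyboard): customer_id=NULL, no match -> kept with NULL
  - order 5 (Charger): customer_id=NULL, no match -> kept with NULL
All 5 rows appear; 2 have NULL customer.

SQL:
SELECT a.product, b.name AS customer
FROM orders a
LEFT JOIN customers b ON a.customer_id = b.id

Result:
product  | customer
---------+---------
Camera   | Pete    
Speaker  | Nate    
Mouse    | Dave    
Keyboard | NULL    
Charger  | NULL    


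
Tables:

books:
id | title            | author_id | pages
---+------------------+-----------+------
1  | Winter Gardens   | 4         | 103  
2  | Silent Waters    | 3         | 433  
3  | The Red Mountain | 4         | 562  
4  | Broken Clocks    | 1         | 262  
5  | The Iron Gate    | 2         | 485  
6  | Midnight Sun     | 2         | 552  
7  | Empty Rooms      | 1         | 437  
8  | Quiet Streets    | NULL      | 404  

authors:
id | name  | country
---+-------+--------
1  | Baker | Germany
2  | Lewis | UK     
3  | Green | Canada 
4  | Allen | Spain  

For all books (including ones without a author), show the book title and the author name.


LEFT JOIN keeps every row from books (the left table); where author_id has no match in authors, the author columns become NULL. Walk through each book:
  - book 1 (Winter Gardens): author_id=4 -> matches Allen
  - book 2 (Silent Waters): author_id=3 -> matches Green
  - book 3 (The Red Mountain): author_id=4 -> matches Allen
  - book 4 (Broken Clocks): author_id=1 -> matches Baker
  - book 5 (The Iron Gate): author_id=2 -> matches Lewis
  - book 6 (Midnight Sun): author_id=2 -> matches Lewis
  - book 7 (Empty Rooms): author_id=1 -> matches Baker
  - book 8 (Quiet Streets): author_id=NULL, no match -> kept with NULL
All 8 rows appear; 1 has NULL author.

SQL:
SELECT a.title, b.name AS author
FROM books a
LEFT JOIN authors b ON a.author_id = b.id

Result:
title            | author
-----------------+-------
Winter Gardens   | Allen 
Silent Waters    | Green 
The Red Mountain | Allen 
Broken Clocks    | Baker 
The Iron Gate    | Lewis 
Midnight Sun     | Lewis 
Empty Rooms      | Baker 
Quiet Streets    | NULL  


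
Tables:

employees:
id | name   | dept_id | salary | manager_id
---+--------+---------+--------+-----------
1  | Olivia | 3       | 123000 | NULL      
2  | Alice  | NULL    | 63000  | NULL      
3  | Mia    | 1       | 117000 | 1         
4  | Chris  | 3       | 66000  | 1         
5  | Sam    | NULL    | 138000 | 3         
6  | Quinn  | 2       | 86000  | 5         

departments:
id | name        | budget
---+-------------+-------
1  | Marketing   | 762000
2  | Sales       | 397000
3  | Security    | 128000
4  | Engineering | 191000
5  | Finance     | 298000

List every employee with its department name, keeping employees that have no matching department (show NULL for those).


LEFT JOIN keeps every row from employees (the left table); where dept_id has no match in departments, the department columns become NULL. Walk through each employee:
  - employee 1 (Olivia): dept_id=3 -> matches Security
  - employee 2 (Alice): dept_id=NULL, no match -> kept with NULL
  - employee 3 (Mia): dept_id=1 -> matches Marketing
  - employee 4 (Chris): dept_id=3 -> matches Security
  - employee 5 (Sam): dept_id=NULL, no match -> kept with NULL
  - employee 6 (Quinn): dept_id=2 -> matches Sales
All 6 rows appear; 2 have NULL department.

SQL:
SELECT a.name, b.name AS department
FROM employees a
LEFT JOIN departments b ON a.dept_id = b.id

Result:
name   | department
-------+-----------
Olivia | Security  
Alice  | NULL      
Mia    | Marketing 
Chris  | Security  
Sam    | NULL      
Quinn  | Sales     


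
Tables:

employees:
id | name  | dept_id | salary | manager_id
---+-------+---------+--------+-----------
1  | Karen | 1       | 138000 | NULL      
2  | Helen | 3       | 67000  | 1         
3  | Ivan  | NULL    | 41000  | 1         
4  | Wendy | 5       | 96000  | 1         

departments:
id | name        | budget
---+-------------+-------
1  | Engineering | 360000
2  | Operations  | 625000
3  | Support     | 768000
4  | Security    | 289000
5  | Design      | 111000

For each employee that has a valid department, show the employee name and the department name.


INNER JOIN keeps only employees rows whose dept_id matches an id in departments. Walk through each employee:
  - employee 1 (Karen): dept_id=1 -> matches Engineering
  - employee 2 (Helen): dept_id=3 -> matches Support
  - employee 3 (Ivan): dept_id=NULL, no match -> dropped
  - employee 4 (Wendy): dept_id=5 -> matches Design
So 1 of 4 rows is dropped.

SQL:
SELECT a.name, b.name AS department
FROM employees a
INNER JOIN departments b ON a.dept_id = b.id

Result:
name  | department 
------+------------
Karen | Engineering
Helen | Support    
Wendy | Design     


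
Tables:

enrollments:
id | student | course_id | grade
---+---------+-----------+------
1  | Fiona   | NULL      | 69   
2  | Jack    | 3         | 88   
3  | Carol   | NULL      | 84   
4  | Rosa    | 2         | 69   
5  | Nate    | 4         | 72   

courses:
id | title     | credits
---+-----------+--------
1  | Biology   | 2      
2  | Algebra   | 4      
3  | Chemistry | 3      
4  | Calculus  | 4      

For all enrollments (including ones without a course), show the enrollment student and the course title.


LEFT JOIN keeps every row from enrollments (the left table); where course_id has no match in courses, the course columns become NULL. Walk through each enrollment:
  - enrollment 1 (Fiona): course_id=NULL, no match -> kept with NULL
  - enrollment 2 (Jack): course_id=3 -> matches Chemistry
  - enrollment 3 (Carol): course_id=NULL, no match -> kept with NULL
  - enrollment 4 (Rosa): course_id=2 -> matches Algebra
  - enrollment 5 (Nate): course_id=4 -> matches Calculus
All 5 rows appear; 2 have NULL course.

SQL:
SELECT a.student, b.title AS course
FROM enrollments a
LEFT JOIN courses b ON a.course_id = b.id

Result:
student | course   
--------+----------
Fiona   | NULL     
Jack    | Chemistry
Carol   | NULL     
Rosa    | Algebra  
Nate    | Calculus 


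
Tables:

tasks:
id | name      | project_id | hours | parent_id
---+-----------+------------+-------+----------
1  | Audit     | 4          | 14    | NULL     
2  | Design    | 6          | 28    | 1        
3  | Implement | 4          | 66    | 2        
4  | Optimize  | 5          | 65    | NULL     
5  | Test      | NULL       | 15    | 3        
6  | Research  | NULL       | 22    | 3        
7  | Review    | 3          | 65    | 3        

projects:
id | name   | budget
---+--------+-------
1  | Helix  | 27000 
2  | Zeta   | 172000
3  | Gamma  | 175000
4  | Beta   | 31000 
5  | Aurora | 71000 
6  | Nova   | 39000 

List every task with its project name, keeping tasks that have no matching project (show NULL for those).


LEFT JOIN keeps every row from tasks (the left table); where project_id has no match in projects, the project columns become NULL. Walk through each task:
  - task 1 (Audit): project_id=4 -> matches Beta
  - task 2 (Design): project_id=6 -> matches Nova
  - task 3 (Implement): project_id=4 -> matches Beta
  - task 4 (Optimize): project_id=5 -> matches Aurora
  - task 5 (Test): project_id=NULL, no match -> kept with NULL
  - task 6 (Research): project_id=NULL, no match -> kept with NULL
  - task 7 (Review): project_id=3 -> matches Gamma
All 7 rows appear; 2 have NULL project.

SQL:
SELECT a.name, b.name AS project
FROM tasks a
LEFT JOIN projects b ON a.project_id = b.id

Result:
name      | project
----------+--------
Audit     | Beta   
Design    | Nova   
Implement | Beta   
Optimize  | Aurora 
Test      | NULL   
Research  | NULL   
Review    | Gamma  


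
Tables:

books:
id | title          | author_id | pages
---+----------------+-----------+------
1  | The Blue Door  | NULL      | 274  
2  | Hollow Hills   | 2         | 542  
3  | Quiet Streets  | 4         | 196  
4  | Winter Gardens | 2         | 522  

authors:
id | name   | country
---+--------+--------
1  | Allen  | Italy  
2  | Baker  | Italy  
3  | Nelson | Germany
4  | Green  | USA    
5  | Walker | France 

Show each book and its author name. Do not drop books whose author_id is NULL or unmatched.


LEFT JOIN keeps every row from books (the left table); where author_id has no match in authors, the author columns become NULL. Walk through each book:
  - book 1 (The Blue Door): author_id=NULL, no match -> kept with NULL
  - book 2 (Hollow Hills): author_id=2 -> matches Baker
  - book 3 (Quiet Streets): author_id=4 -> matches Green
  - book 4 (Winter Gardens): author_id=2 -> matches Baker
All 4 rows appear; 1 has NULL author.

SQL:
SELECT a.title, b.name AS author
FROM books a
LEFT JOIN authors b ON a.author_id = b.id

Result:
title          | author
---------------+-------
The Blue Door  | NULL  
Hollow Hills   | Baker 
Quiet Streets  | Green 
Winter Gardens | Baker 


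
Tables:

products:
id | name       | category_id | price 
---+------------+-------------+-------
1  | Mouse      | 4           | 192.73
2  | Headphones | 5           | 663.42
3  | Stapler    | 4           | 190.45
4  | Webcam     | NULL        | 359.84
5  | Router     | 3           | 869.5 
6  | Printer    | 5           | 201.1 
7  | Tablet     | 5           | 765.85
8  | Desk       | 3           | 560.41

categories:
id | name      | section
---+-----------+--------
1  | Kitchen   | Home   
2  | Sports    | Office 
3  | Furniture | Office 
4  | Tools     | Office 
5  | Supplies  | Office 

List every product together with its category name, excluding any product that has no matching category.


INNER JOIN keeps only products rows whose category_id matches an id in categories. Walk through each product:
  - product 1 (Mouse): category_id=4 -> matches Tools
  - product 2 (Headphones): category_id=5 -> matches Supplies
  - product 3 (Stapler): category_id=4 -> matches Tools
  - product 4 (Webcam): category_id=NULL, no match -> dropped
  - product 5 (Router): category_id=3 -> matches Furniture
  - product 6 (Printer): category_id=5 -> matches Supplies
  - product 7 (Tablet): category_id=5 -> matches Supplies
  - product 8 (Desk): category_id=3 -> matches Furniture
So 1 of 8 rows is dropped.

SQL:
SELECT a.name, b.name AS category
FROM products a
INNER JOIN categories b ON a.category_id = b.id

Result:
name       | category 
-----------+----------
Mouse      | Tools    
Headphones | Supplies 
Stapler    | Tools    
Router     | Furniture
Printer    | Supplies 
Tablet     | Supplies 
Desk       | Furniture


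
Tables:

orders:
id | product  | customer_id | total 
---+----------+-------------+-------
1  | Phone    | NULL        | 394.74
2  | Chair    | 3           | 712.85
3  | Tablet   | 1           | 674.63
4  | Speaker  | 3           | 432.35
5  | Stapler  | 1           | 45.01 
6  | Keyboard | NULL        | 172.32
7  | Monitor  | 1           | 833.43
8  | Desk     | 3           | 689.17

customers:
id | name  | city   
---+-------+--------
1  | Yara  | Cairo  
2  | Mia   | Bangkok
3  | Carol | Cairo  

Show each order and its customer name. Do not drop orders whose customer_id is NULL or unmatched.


LEFT JOIN keeps every row from orders (the left table); where customer_id has no match in customers, the customer columns become NULL. Walk through each order:
  - order 1 (Phone): customer_id=NULL, no match -> kept with NULL
  - order 2 (Chair): customer_id=3 -> matches Carol
  - order 3 (Tablet): customer_id=1 -> matches Yara
  - order 4 (Speaker): customer_id=3 -> matches Carol
  - order 5 (Stapler): customer_id=1 -> matches Yara
  - order 6 (Keyboard): customer_id=NULL, no match -> kept with NULL
  - order 7 (Monitor): customer_id=1 -> matches Yara
  - order 8 (Desk): customer_id=3 -> matches Carol
All 8 rows appear; 2 have NULL customer.

SQL:
SELECT a.product, b.name AS customer
FROM orders a
LEFT JOIN customers b ON a.customer_id = b.id

Result:
product  | customer
---------+---------
Phone    | NULL    
Chair    | Carol   
Tablet   | Yara    
Speaker  | Carol   
Stapler  | Yara    
Keyboard | NULL    
Monitor  | Yara    
Desk     | Carol   


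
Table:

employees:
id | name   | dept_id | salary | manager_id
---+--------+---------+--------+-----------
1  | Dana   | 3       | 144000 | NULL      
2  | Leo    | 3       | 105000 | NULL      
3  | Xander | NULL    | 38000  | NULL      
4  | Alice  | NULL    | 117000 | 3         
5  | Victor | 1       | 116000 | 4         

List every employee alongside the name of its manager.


This is a self-join: employees is joined to a second copy of itself, matching each row's manager_id to another row's id. Use LEFT JOIN so rows with manager_id=NULL are kept.
  - employee 1 (Dana): manager_id=NULL -> NULL
  - employee 2 (Leo): manager_id=NULL -> NULL
  - employee 3 (Xander): manager_id=NULL -> NULL
  - employee 4 (Alice): manager_id=3 -> Xander
  - employee 5 (Victor): manager_id=4 -> Alice

SQL:
SELECT a.name AS item, b.name AS manager
FROM employees a
LEFT JOIN employees b ON a.manager_id = b.id

Result:
item   | manager
-------+--------
Dana   | NULL   
Leo    | NULL   
Xander | NULL   
Alice  | Xander 
Victor | Alice  


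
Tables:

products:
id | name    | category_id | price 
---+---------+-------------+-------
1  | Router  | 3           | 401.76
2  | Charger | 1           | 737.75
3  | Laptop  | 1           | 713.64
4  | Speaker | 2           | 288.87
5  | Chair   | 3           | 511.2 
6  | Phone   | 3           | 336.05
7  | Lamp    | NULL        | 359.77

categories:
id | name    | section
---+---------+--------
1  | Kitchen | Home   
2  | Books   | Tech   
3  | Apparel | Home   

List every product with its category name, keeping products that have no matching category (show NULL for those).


LEFT JOIN keeps every row from products (the left table); where category_id has no match in categories, the category columns become NULL. Walk through each product:
  - product 1 (Router): category_id=3 -> matches Apparel
  - product 2 (Charger): category_id=1 -> matches Kitchen
  - product 3 (Laptop): category_id=1 -> matches Kitchen
  - product 4 (Speaker): category_id=2 -> matches Books
  - product 5 (Chair): category_id=3 -> matches Apparel
  - product 6 (Phone): category_id=3 -> matches Apparel
  - product 7 (Lamp): category_id=NULL, no match -> kept with NULL
All 7 rows appear; 1 has NULL category.

SQL:
SELECT a.name, b.name AS category
FROM products a
LEFT JOIN categories b ON a.category_id = b.id

Result:
name    | category
--------+---------
Router  | Apparel 
Charger | Kitchen 
Laptop  | Kitchen 
Speaker | Books   
Chair   | Apparel 
Phone   | Apparel 
Lamp    | NULL    


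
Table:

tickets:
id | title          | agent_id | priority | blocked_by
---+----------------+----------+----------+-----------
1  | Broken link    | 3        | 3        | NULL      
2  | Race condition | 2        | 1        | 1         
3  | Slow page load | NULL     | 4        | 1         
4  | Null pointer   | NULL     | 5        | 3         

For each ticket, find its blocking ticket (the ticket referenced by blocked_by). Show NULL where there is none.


This is a self-join: tickets is joined to a second copy of itself, matching each row's blocked_by to another row's id. Use LEFT JOIN so rows with blocked_by=NULL are kept.
  - ticket 1 (Broken link): blocked_by=NULL -> NULL
  - ticket 2 (Race condition): blocked_by=1 -> Broken link
  - ticket 3 (Slow page load): blocked_by=1 -> Broken link
  - ticket 4 (Null pointer): blocked_by=3 -> Slow page load

SQL:
SELECT a.title AS item, b.title AS blocked_by
FROM tickets a
LEFT JOIN tickets b ON a.blocked_by = b.id

Result:
item           | blocked_by    
---------------+---------------
Broken link    | NULL          
Race condition | Broken link   
Slow page load | Broken link   
Null pointer   | Slow page load


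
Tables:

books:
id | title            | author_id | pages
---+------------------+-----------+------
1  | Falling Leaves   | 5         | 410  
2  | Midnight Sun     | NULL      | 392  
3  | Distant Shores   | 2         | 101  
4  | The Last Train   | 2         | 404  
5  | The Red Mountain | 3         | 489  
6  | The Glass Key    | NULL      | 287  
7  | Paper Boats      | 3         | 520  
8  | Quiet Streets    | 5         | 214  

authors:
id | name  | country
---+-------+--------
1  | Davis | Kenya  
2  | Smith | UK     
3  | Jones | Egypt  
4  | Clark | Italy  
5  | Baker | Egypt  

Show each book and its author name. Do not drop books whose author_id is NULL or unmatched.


LEFT JOIN keeps every row from books (the left table); where author_id has no match in authors, the author columns become NULL. Walk through each book:
  - book 1 (Falling Leaves): author_id=5 -> matches Baker
  - book 2 (Midnight Sun): author_id=NULL, no match -> kept with NULL
  - book 3 (Distant Shores): author_id=2 -> matches Smith
  - book 4 (The Last Train): author_id=2 -> matches Smith
  - book 5 (The Red Mountain): author_id=3 -> matches Jones
  - book 6 (The Glass Key): author_id=NULL, no match -> kept with NULL
  - book 7 (Paper Boats): author_id=3 -> matches Jones
  - book 8 (Quiet Streets): author_id=5 -> matches Baker
All 8 rows appear; 2 have NULL author.

SQL:
SELECT a.title, b.name AS author
FROM books a
LEFT JOIN authors b ON a.author_id = b.id

Result:
title            | author
-----------------+-------
Falling Leaves   | Baker 
Midnight Sun     | NULL  
Distant Shores   | Smith 
The Last Train   | Smith 
The Red Mountain | Jones 
The Glass Key    | NULL  
Paper Boats      | Jones 
Quiet Streets    | Baker 


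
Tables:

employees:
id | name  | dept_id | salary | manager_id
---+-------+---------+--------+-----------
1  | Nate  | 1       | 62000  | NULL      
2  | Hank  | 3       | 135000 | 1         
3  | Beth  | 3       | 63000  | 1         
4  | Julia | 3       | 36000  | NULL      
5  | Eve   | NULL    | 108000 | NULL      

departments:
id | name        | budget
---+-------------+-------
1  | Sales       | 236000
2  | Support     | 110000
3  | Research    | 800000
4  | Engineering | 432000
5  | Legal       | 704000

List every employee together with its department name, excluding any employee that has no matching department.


INNER JOIN keeps only employees rows whose dept_id matches an id in departments. Walk through each employee:
  - employee 1 (Nate): dept_id=1 -> matches Sales
  - employee 2 (Hank): dept_id=3 -> matches Research
  - employee 3 (Beth): dept_id=3 -> matches Research
  - employee 4 (Julia): dept_id=3 -> matches Research
  - employee 5 (Eve): dept_id=NULL, no match -> dropped
So 1 of 5 rows is dropped.

SQL:
SELECT a.name, b.name AS department
FROM employees a
INNER JOIN departments b ON a.dept_id = b.id

Result:
name  | department
------+-----------
Nate  | Sales     
Hank  | Research  
Beth  | Research  
Julia | Research  


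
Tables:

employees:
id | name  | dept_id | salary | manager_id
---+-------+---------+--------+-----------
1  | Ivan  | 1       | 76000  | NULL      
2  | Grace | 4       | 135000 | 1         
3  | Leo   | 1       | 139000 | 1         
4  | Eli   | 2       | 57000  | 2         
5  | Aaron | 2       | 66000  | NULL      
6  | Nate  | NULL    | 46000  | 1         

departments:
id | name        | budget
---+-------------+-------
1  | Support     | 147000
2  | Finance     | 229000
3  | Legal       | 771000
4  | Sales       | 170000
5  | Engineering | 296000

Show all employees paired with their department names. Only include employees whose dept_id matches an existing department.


INNER JOIN keeps only employees rows whose dept_id matches an id in departments. Walk through each employee:
  - employee 1 (Ivan): dept_id=1 -> matches Support
  - employee 2 (Grace): dept_id=4 -> matches Sales
  - employee 3 (Leo): dept_id=1 -> matches Support
  - employee 4 (Eli): dept_id=2 -> matches Finance
  - employee 5 (Aaron): dept_id=2 -> matches Finance
  - employee 6 (Nate): dept_id=NULL, no match -> dropped
So 1 of 6 rows is dropped.

SQL:
SELECT a.name, b.name AS department
FROM employees a
INNER JOIN departments b ON a.dept_id = b.id

Result:
name  | department
------+-----------
Ivan  | Support   
Grace | Sales     
Leo   | Support   
Eli   | Finance   
Aaron | Finance   


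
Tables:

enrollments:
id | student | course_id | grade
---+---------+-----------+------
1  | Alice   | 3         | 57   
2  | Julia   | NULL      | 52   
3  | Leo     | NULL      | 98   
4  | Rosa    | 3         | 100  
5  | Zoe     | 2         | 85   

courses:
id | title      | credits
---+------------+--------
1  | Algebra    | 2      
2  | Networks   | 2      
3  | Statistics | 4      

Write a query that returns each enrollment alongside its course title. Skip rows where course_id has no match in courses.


INNER JOIN keeps only enrollments rows whose course_id matches an id in courses. Walk through each enrollment:
  - enrollment 1 (Alice): course_id=3 -> matches Statistics
  - enrollment 2 (Julia): course_id=NULL, no match -> dropped
  - enrollment 3 (Leo): course_id=NULL, no match -> dropped
  - enrollment 4 (Rosa): course_id=3 -> matches Statistics
  - enrollment 5 (Zoe): course_id=2 -> matches Networks
So 2 of 5 rows are dropped.

SQL:
SELECT a.student, b.title AS course
FROM enrollments a
INNER JOIN courses b ON a.course_id = b.id

Result:
student | course    
--------+-----------
Alice   | Statistics
Rosa    | Statistics
Zoe     | Networks  


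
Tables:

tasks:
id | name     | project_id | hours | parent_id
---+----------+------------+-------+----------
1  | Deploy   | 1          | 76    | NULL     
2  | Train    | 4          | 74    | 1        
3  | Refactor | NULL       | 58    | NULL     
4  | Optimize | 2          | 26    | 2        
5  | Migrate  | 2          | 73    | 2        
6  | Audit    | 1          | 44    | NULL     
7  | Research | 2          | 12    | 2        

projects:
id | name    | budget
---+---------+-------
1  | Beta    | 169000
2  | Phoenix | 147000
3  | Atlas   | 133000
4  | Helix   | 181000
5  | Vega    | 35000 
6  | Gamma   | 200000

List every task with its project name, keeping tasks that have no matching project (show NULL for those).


LEFT JOIN keeps every row from tasks (the left table); where project_id has no match in projects, the project columns become NULL. Walk through each task:
  - task 1 (Deploy): project_id=1 -> matches Beta
  - task 2 (Train): project_id=4 -> matches Helix
  - task 3 (Refactor): project_id=NULL, no match -> kept with NULL
  - task 4 (Optimize): project_id=2 -> matches Phoenix
  - task 5 (Migrate): project_id=2 -> matches Phoenix
  - task 6 (Audit): project_id=1 -> matches Beta
  - task 7 (Research): project_id=2 -> matches Phoenix
All 7 rows appear; 1 has NULL project.

SQL:
SELECT a.name, b.name AS project
FROM tasks a
LEFT JOIN projects b ON a.project_id = b.id

Result:
name     | project
---------+--------
Deploy   | Beta   
Train    | Helix  
Refactor | NULL   
Optimize | Phoenix
Migrate  | Phoenix
Audit    | Beta   
Research | Phoenix


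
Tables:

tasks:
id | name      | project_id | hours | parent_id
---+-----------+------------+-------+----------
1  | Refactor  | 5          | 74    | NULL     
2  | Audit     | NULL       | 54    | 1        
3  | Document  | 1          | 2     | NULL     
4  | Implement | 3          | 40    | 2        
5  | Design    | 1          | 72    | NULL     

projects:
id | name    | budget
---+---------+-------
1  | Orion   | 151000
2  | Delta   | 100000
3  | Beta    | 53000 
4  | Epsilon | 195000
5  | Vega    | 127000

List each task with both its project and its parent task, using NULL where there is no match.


Two LEFT JOINs from the same base table tasks: one to projects via project_id, one to tasks itself via parent_id. Both are LEFT so every task is preserved.
Match against projects:
  - task 1 (Refactor): project_id=5 -> matches Vega
  - task 2 (Audit): project_id=NULL, no match -> kept with NULL
  - task 3 (Document): project_id=1 -> matches Orion
  - task 4 (Implement): project_id=3 -> matches Beta
  - task 5 (Design): project_id=1 -> matches Orion
Match against tasks (self):
  - task 1 (Refactor): parent_id=NULL -> NULL
  - task 2 (Audit): parent_id=1 -> Refactor
  - task 3 (Document): parent_id=NULL -> NULL
  - task 4 (Implement): parent_id=2 -> Audit
  - task 5 (Design): parent_id=NULL -> NULL

SQL:
SELECT a.name, b.name AS project, c.name AS parent
FROM tasks a
LEFT JOIN projects b ON a.project_id = b.id
LEFT JOIN tasks c ON a.parent_id = c.id

Result:
name      | project | parent  
----------+---------+---------
Refactor  | Vega    | NULL    
Audit     | NULL    | Refactor
Document  | Orion   | NULL    
Implement | Beta    | Audit   
Design    | Orion   | NULL    


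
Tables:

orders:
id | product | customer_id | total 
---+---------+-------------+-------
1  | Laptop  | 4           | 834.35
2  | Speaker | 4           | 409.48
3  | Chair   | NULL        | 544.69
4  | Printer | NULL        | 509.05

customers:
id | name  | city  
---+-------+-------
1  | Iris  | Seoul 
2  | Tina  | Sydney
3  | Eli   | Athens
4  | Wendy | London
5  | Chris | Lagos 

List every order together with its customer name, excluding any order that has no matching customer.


INNER JOIN keeps only orders rows whose customer_id matches an id in customers. Walk through each order:
  - order 1 (Laptop): customer_id=4 -> matches Wendy
  - order 2 (Speaker): customer_id=4 -> matches Wendy
  - order 3 (Chair): customer_id=NULL, no match -> dropped
  - order 4 (Printer): customer_id=NULL, no match -> dropped
So 2 of 4 rows are dropped.

SQL:
SELECT a.product, b.name AS customer
FROM orders a
INNER JOIN customers b ON a.customer_id = b.id

Result:
product | customer
--------+---------
Laptop  | Wendy   
Speaker | Wendy   
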